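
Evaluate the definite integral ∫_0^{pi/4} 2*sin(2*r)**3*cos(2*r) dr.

1/4

Let u = sin(2*r), so du = 2*cos(2*r) dr. When r = 0, u = 0; when r = pi/4, u = 1.
The integral becomes ∫ u**3 du from 0 to 1, with antiderivative u**4/4.
Back in r: F(r) = sin(2*r)**4/4.
Then F(pi/4) - F(0) = (1/4) - (0) = 1/4.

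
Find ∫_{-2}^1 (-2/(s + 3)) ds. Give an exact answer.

-log(16)

An antiderivative is F(s) = -2*log(s + 3).
Then F(1) - F(-2) = (-log(16)) - (0) = -log(16).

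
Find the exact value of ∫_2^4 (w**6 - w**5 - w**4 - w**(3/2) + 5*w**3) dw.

8*sqrt(2)/5 + 60868/35

By the power rule, an antiderivative is F(w) = w**7/7 - w**6/6 - 2*w**(5/2)/5 - w**5/5 + 5*w**4/4.
Then F(4) - F(2) = (184832/105) - (2228/105 - 8*sqrt(2)/5) = 8*sqrt(2)/5 + 60868/35.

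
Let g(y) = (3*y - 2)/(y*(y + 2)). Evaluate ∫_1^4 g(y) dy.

Factor the denominator: y**2 + 2*y = (y + 2)y.
Partial fractions: (3*y - 2)/(y*(y + 2)) = 4/(y + 2) - 1/y.
An antiderivative is F(y) = -log(y) + 4*log(y + 2).
Then F(4) - F(1) = (2*log(2) + 4*log(3)) - (log(81)) = log(4).

log(4)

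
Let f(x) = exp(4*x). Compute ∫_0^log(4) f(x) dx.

255/4

Let u = exp(x), so du = exp(x) dx. When x = 0, u = 1; when x = log(4), u = 4.
The integral becomes ∫ u**3 du from 1 to 4, with antiderivative u**4/4.
Back in x: F(x) = exp(4*x)/4.
Then F(log(4)) - F(0) = (64) - (1/4) = 255/4.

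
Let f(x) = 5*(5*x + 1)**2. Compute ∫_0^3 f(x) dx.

1365

Let u = 5*x + 1, so du = 5 dx. When x = 0, u = 1; when x = 3, u = 16.
The integral becomes ∫ u**2 du from 1 to 16, with antiderivative u**3/3.
Back in x: F(x) = (5*x + 1)**3/3.
Then F(3) - F(0) = (4096/3) - (1/3) = 1365.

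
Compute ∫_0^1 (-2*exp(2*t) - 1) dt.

An antiderivative is F(t) = -exp(2*t) - t.
Then F(1) - F(0) = (-exp(2) - 1) - (-1) = -exp(2).

-exp(2)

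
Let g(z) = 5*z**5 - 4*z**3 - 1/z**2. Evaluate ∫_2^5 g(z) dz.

61791/5

By the power rule, an antiderivative is F(z) = 5*z**6/6 - z**4 + 1/z.
Then F(5) - F(2) = (371881/30) - (227/6) = 61791/5.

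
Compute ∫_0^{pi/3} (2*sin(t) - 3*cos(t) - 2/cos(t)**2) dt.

An antiderivative is F(t) = -3*sin(t) - 2*cos(t) - 2*tan(t).
Then F(pi/3) - F(0) = (-7*sqrt(3)/2 - 1) - (-2) = 1 - 7*sqrt(3)/2.

1 - 7*sqrt(3)/2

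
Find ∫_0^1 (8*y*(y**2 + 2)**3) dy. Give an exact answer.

Let u = y**2 + 2, so du = 2*y dy. When y = 0, u = 2; when y = 1, u = 3.
The integral becomes 4·∫ u**3 du from 2 to 3, with antiderivative u**4.
Back in y: F(y) = (y**2 + 2)**4.
Then F(1) - F(0) = (81) - (16) = 65.

65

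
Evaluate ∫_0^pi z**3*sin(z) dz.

Integrate by parts 3 times (u = z^3, dv = sin(z) dz).
An antiderivative is F(z) = -z**3*cos(z) + 3*z**2*sin(z) + 6*z*cos(z) - 6*sin(z).
Then F(pi) - F(0) = (pi*(-6 + pi**2)) - (0) = pi*(-6 + pi**2).

pi*(-6 + pi**2)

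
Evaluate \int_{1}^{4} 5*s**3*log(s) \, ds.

Integrate by parts once (u = ln s, dv = 5*s**3 ds).
An antiderivative is F(s) = 5*s**4*(4*log(s) - 1)/16.
Then F(4) - F(1) = (-80 + 640*log(2)) - (-5/16) = -1275/16 + 640*log(2).

-1275/16 + 640*log(2)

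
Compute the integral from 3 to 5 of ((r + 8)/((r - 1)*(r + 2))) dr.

-2*log(7) + 3*log(2) + 2*log(5)

Factor the denominator: r**2 + r - 2 = (r + 2)(r - 1).
Partial fractions: (r + 8)/((r - 1)*(r + 2)) = -2/(r + 2) + 3/(r - 1).
An antiderivative is F(r) = 3*log(r - 1) - 2*log(r + 2).
Then F(5) - F(3) = (log(64/49)) - (log(8/25)) = -2*log(7) + 3*log(2) + 2*log(5).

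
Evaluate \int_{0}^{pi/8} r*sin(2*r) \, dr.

Integrate by parts once (u = r, dv = sin(2*r) dr).
An antiderivative is F(r) = -r*cos(2*r)/2 + sin(2*r)/4.
Then F(pi/8) - F(0) = (sqrt(2)*(4 - pi)/32) - (0) = sqrt(2)*(4 - pi)/32.

sqrt(2)*(4 - pi)/32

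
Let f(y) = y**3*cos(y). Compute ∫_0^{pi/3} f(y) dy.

Integrate by parts 3 times (u = y^3, dv = cos(y) dy).
An antiderivative is F(y) = y**3*sin(y) + 3*y**2*cos(y) - 6*y*sin(y) - 6*cos(y).
Then F(pi/3) - F(0) = (-sqrt(3)*pi - 3 + sqrt(3)*pi**3/54 + pi**2/6) - (-6) = -sqrt(3)*pi + sqrt(3)*pi**3/54 + pi**2/6 + 3.

-sqrt(3)*pi + sqrt(3)*pi**3/54 + pi**2/6 + 3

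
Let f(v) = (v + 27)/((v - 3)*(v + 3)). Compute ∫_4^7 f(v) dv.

-4*log(5) + 6*log(2) + 4*log(7)

Factor the denominator: v**2 - 9 = (v + 3)(v - 3).
Partial fractions: (v + 27)/((v - 3)*(v + 3)) = -4/(v + 3) + 5/(v - 3).
An antiderivative is F(v) = 5*log(v - 3) - 4*log(v + 3).
Then F(7) - F(4) = (-4*log(5) + 6*log(2)) - (-4*log(7)) = -4*log(5) + 6*log(2) + 4*log(7).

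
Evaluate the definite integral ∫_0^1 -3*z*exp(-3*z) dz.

(4 - exp(3))*exp(-3)/3

Integrate by parts once (u = z, dv = -3*exp(-3*z) dz).
An antiderivative is F(z) = (3*z + 1)*exp(-3*z)/3.
Then F(1) - F(0) = (4*exp(-3)/3) - (1/3) = (4 - exp(3))*exp(-3)/3.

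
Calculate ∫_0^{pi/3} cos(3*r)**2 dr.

pi/6

Use the identity cos^2(3*r) = (1 + cos(6*r))/2.
An antiderivative is F(r) = r/2 + sin(6*r)/12.
Then F(pi/3) - F(0) = (pi/6) - (0) = pi/6.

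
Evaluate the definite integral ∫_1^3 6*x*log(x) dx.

Integrate by parts once (u = ln x, dv = 6*x dx).
An antiderivative is F(x) = 3*x**2*(2*log(x) - 1)/2.
Then F(3) - F(1) = (-27/2 + 27*log(3)) - (-3/2) = -12 + 27*log(3).

-12 + 27*log(3)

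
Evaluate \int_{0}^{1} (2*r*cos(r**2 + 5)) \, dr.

Let u = r**2 + 5, so du = 2*r dr. When r = 0, u = 5; when r = 1, u = 6.
The integral becomes ∫ cos(u) du from 5 to 6, with antiderivative sin(u).
Back in r: F(r) = sin(r**2 + 5).
Then F(1) - F(0) = (sin(6)) - (sin(5)) = sin(6) - sin(5).

sin(6) - sin(5)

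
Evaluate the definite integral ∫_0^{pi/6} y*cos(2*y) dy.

-1/8 + sqrt(3)*pi/24

Integrate by parts once (u = y, dv = cos(2*y) dy).
An antiderivative is F(y) = y*sin(2*y)/2 + cos(2*y)/4.
Then F(pi/6) - F(0) = (1/8 + sqrt(3)*pi/24) - (1/4) = -1/8 + sqrt(3)*pi/24.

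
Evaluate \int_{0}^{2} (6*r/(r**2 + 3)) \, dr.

-3*log(3) + 3*log(7)

Let u = r**2 + 3, so du = 2*r dr. When r = 0, u = 3; when r = 2, u = 7.
The integral becomes 3·∫ 1/u du from 3 to 7, with antiderivative 3*log(u).
Back in r: F(r) = 3*log(r**2 + 3).
Then F(2) - F(0) = (3*log(7)) - (log(27)) = -3*log(3) + 3*log(7).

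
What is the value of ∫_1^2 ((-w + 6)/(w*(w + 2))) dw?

log(81/32)

Factor the denominator: w**2 + 2*w = (w + 2)w.
Partial fractions: (-w + 6)/(w*(w + 2)) = -4/(w + 2) + 3/w.
An antiderivative is F(w) = 3*log(w) - 4*log(w + 2).
Then F(2) - F(1) = (-log(32)) - (-log(81)) = log(81/32).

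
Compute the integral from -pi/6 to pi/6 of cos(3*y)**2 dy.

pi/6

Use the identity cos^2(3*y) = (1 + cos(6*y))/2.
An antiderivative is F(y) = y/2 + sin(6*y)/12.
Then F(pi/6) - F(-pi/6) = (pi/12) - (-pi/12) = pi/6.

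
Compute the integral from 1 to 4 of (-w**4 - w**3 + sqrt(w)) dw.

-15821/60

By the power rule, an antiderivative is F(w) = -w**5/5 - w**4/4 + 2*w**(3/2)/3.
Then F(4) - F(1) = (-3952/15) - (13/60) = -15821/60.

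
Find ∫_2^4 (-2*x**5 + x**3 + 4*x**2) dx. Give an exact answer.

-3628/3

By the power rule, an antiderivative is F(x) = -x**6/3 + x**4/4 + 4*x**3/3.
Then F(4) - F(2) = (-1216) - (-20/3) = -3628/3.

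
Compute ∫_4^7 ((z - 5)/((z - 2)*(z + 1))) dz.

-3*log(5) + 7*log(2)

Factor the denominator: z**2 - z - 2 = (z + 1)(z - 2).
Partial fractions: (z - 5)/((z - 2)*(z + 1)) = 2/(z + 1) - 1/(z - 2).
An antiderivative is F(z) = -log(z - 2) + 2*log(z + 1).
Then F(7) - F(4) = (log(64/5)) - (log(25/2)) = -3*log(5) + 7*log(2).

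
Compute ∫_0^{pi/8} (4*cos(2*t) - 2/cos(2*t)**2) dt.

An antiderivative is F(t) = 2*sin(2*t) - tan(2*t).
Then F(pi/8) - F(0) = (-1 + sqrt(2)) - (0) = -1 + sqrt(2).

-1 + sqrt(2)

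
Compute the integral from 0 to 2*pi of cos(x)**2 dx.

pi

Use the identity cos^2(x) = (1 + cos(2*x))/2.
An antiderivative is F(x) = x/2 + sin(2*x)/4.
Then F(2*pi) - F(0) = (pi) - (0) = pi.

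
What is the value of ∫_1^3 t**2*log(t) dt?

-26/9 + 9*log(3)

Integrate by parts once (u = ln t, dv = t**2 dt).
An antiderivative is F(t) = t**3*(3*log(t) - 1)/9.
Then F(3) - F(1) = (-3 + 9*log(3)) - (-1/9) = -26/9 + 9*log(3).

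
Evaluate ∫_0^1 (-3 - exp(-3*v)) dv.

-10/3 + exp(-3)/3

An antiderivative is F(v) = -3*v + exp(-3*v)/3.
Then F(1) - F(0) = (-3 + exp(-3)/3) - (1/3) = -10/3 + exp(-3)/3.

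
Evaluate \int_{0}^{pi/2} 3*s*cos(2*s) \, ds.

-3/2

Integrate by parts once (u = s, dv = 3*cos(2*s) ds).
An antiderivative is F(s) = 3*s*sin(2*s)/2 + 3*cos(2*s)/4.
Then F(pi/2) - F(0) = (-3/4) - (3/4) = -3/2.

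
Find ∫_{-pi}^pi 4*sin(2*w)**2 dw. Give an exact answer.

Use the identity sin^2(2*w) = (1 - cos(4*w))/2.
An antiderivative is F(w) = 2*w - sin(4*w)/2.
Then F(pi) - F(-pi) = (2*pi) - (-2*pi) = 4*pi.

4*pi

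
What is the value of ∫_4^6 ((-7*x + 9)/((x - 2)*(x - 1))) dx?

-5*log(2) - 2*log(5) + 2*log(3)

Factor the denominator: x**2 - 3*x + 2 = (x - 1)(x - 2).
Partial fractions: (-7*x + 9)/((x - 2)*(x - 1)) = -2/(x - 1) - 5/(x - 2).
An antiderivative is F(x) = -5*log(x - 2) - 2*log(x - 1).
Then F(6) - F(4) = (-10*log(2) - 2*log(5)) - (-5*log(2) - 2*log(3)) = -5*log(2) - 2*log(5) + 2*log(3).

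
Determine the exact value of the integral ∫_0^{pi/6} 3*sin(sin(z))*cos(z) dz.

Let u = sin(z), so du = cos(z) dz. When z = 0, u = 0; when z = pi/6, u = 1/2.
The integral becomes 3·∫ sin(u) du from 0 to 1/2, with antiderivative -3*cos(u).
Back in z: F(z) = -3*cos(sin(z)).
Then F(pi/6) - F(0) = (-3*cos(1/2)) - (-3) = 3 - 3*cos(1/2).

3 - 3*cos(1/2)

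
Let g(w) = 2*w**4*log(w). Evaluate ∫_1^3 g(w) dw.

-484/25 + 486*log(3)/5

Integrate by parts once (u = ln w, dv = 2*w**4 dw).
An antiderivative is F(w) = 2*w**5*(5*log(w) - 1)/25.
Then F(3) - F(1) = (-486/25 + 486*log(3)/5) - (-2/25) = -484/25 + 486*log(3)/5.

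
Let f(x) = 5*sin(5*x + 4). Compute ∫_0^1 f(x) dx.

cos(4) - cos(9)

Let u = 5*x + 4, so du = 5 dx. When x = 0, u = 4; when x = 1, u = 9.
The integral becomes ∫ sin(u) du from 4 to 9, with antiderivative -cos(u).
Back in x: F(x) = -cos(5*x + 4).
Then F(1) - F(0) = (-cos(9)) - (-cos(4)) = cos(4) - cos(9).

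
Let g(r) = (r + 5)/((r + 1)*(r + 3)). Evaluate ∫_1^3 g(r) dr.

Factor the denominator: r**2 + 4*r + 3 = (r + 3)(r + 1).
Partial fractions: (r + 5)/((r + 1)*(r + 3)) = -1/(r + 3) + 2/(r + 1).
An antiderivative is F(r) = 2*log(r + 1) - log(r + 3).
Then F(3) - F(1) = (log(8/3)) - (0) = log(8/3).

log(8/3)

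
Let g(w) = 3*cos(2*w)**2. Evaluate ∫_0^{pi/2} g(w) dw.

Use the identity cos^2(2*w) = (1 + cos(4*w))/2.
An antiderivative is F(w) = 3*w/2 + 3*sin(4*w)/8.
Then F(pi/2) - F(0) = (3*pi/4) - (0) = 3*pi/4.

3*pi/4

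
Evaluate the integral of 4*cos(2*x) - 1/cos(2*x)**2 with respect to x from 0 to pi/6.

sqrt(3)/2

An antiderivative is F(x) = 2*sin(2*x) - tan(2*x)/2.
Then F(pi/6) - F(0) = (sqrt(3)/2) - (0) = sqrt(3)/2.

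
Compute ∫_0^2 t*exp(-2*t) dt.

(-5 + exp(4))*exp(-4)/4

Integrate by parts once (u = t, dv = exp(-2*t) dt).
An antiderivative is F(t) = (-2*t - 1)*exp(-2*t)/4.
Then F(2) - F(0) = (-5*exp(-4)/4) - (-1/4) = (-5 + exp(4))*exp(-4)/4.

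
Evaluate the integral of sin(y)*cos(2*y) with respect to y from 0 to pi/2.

-1/3

Use the identity sin(y)cos(2*y) = [sin(3*y) + sin(-y)]/2.
An antiderivative is F(y) = cos(y)/2 - cos(3*y)/6.
Then F(pi/2) - F(0) = (0) - (1/3) = -1/3.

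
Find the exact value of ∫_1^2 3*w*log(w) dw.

Integrate by parts once (u = ln w, dv = 3*w dw).
An antiderivative is F(w) = 3*w**2*(2*log(w) - 1)/4.
Then F(2) - F(1) = (-3 + log(64)) - (-3/4) = -9/4 + log(64).

-9/4 + log(64)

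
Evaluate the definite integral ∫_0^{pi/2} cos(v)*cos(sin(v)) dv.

sin(1)

Let u = sin(v), so du = cos(v) dv. When v = 0, u = 0; when v = pi/2, u = 1.
The integral becomes ∫ cos(u) du from 0 to 1, with antiderivative sin(u).
Back in v: F(v) = sin(sin(v)).
Then F(pi/2) - F(0) = (sin(1)) - (0) = sin(1).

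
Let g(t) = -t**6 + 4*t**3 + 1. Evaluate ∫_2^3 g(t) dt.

-1597/7

By the power rule, an antiderivative is F(t) = -t**7/7 + t**4 + t.
Then F(3) - F(2) = (-1599/7) - (-2/7) = -1597/7.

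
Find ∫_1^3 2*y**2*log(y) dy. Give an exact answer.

Integrate by parts once (u = ln y, dv = 2*y**2 dy).
An antiderivative is F(y) = 2*y**3*(3*log(y) - 1)/9.
Then F(3) - F(1) = (-6 + 18*log(3)) - (-2/9) = -52/9 + 18*log(3).

-52/9 + 18*log(3)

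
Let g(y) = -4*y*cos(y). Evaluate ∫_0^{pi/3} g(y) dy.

-2*sqrt(3)*pi/3 + 2

Integrate by parts once (u = y, dv = -4*cos(y) dy).
An antiderivative is F(y) = -4*y*sin(y) - 4*cos(y).
Then F(pi/3) - F(0) = (-2*sqrt(3)*pi/3 - 2) - (-4) = -2*sqrt(3)*pi/3 + 2.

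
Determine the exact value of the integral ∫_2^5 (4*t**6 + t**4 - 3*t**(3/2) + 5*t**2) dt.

By the power rule, an antiderivative is F(t) = 4*t**7/7 - 6*t**(5/2)/5 + t**5/5 + 5*t**3/3.
Then F(5) - F(2) = (955000/21 - 30*sqrt(5)) - (9752/105 - 24*sqrt(2)/5) = -30*sqrt(5) + 24*sqrt(2)/5 + 1588416/35.

-30*sqrt(5) + 24*sqrt(2)/5 + 1588416/35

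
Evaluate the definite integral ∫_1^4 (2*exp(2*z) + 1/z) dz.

An antiderivative is F(z) = exp(2*z) + log(z).
Then F(4) - F(1) = (log(4) + exp(8)) - (exp(2)) = -exp(2) + log(4) + exp(8).

-exp(2) + log(4) + exp(8)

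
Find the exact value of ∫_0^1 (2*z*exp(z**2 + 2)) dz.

Let u = z**2 + 2, so du = 2*z dz. When z = 0, u = 2; when z = 1, u = 3.
The integral becomes ∫ exp(u) du from 2 to 3, with antiderivative exp(u).
Back in z: F(z) = exp(z**2 + 2).
Then F(1) - F(0) = (exp(3)) - (exp(2)) = -exp(2) + exp(3).

-exp(2) + exp(3)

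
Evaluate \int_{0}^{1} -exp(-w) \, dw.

An antiderivative is F(w) = exp(-w).
Then F(1) - F(0) = (exp(-1)) - (1) = -1 + exp(-1).

-1 + exp(-1)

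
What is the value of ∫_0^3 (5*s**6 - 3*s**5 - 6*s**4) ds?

By the power rule, an antiderivative is F(s) = 5*s**7/7 - s**6/2 - 6*s**5/5.
Then F(3) - F(0) = (63423/70) - (0) = 63423/70.

63423/70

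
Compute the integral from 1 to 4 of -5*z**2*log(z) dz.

35 - 640*log(2)/3

Integrate by parts once (u = ln z, dv = -5*z**2 dz).
An antiderivative is F(z) = -5*z**3*(3*log(z) - 1)/9.
Then F(4) - F(1) = (320/9 - 640*log(2)/3) - (5/9) = 35 - 640*log(2)/3.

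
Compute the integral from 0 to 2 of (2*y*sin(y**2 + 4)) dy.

cos(4) - cos(8)

Let u = y**2 + 4, so du = 2*y dy. When y = 0, u = 4; when y = 2, u = 8.
The integral becomes ∫ sin(u) du from 4 to 8, with antiderivative -cos(u).
Back in y: F(y) = -cos(y**2 + 4).
Then F(2) - F(0) = (-cos(8)) - (-cos(4)) = cos(4) - cos(8).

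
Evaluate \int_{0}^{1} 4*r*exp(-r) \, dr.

Integrate by parts once (u = r, dv = 4*exp(-r) dr).
An antiderivative is F(r) = (-4*r - 4)*exp(-r).
Then F(1) - F(0) = (-8*exp(-1)) - (-4) = 4 - 8*exp(-1).

4 - 8*exp(-1)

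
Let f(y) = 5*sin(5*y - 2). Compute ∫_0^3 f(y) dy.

Let u = 5*y - 2, so du = 5 dy. When y = 0, u = -2; when y = 3, u = 13.
The integral becomes ∫ sin(u) du from -2 to 13, with antiderivative -cos(u).
Back in y: F(y) = -cos(5*y - 2).
Then F(3) - F(0) = (-cos(13)) - (-cos(2)) = -cos(13) + cos(2).

-cos(13) + cos(2)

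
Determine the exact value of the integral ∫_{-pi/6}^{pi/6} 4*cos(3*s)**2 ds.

2*pi/3

Use the identity cos^2(3*s) = (1 + cos(6*s))/2.
An antiderivative is F(s) = 2*s + sin(6*s)/3.
Then F(pi/6) - F(-pi/6) = (pi/3) - (-pi/3) = 2*pi/3.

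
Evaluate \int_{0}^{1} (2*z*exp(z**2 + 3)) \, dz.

Let u = z**2 + 3, so du = 2*z dz. When z = 0, u = 3; when z = 1, u = 4.
The integral becomes ∫ exp(u) du from 3 to 4, with antiderivative exp(u).
Back in z: F(z) = exp(z**2 + 3).
Then F(1) - F(0) = (exp(4)) - (exp(3)) = -exp(3) + exp(4).

-exp(3) + exp(4)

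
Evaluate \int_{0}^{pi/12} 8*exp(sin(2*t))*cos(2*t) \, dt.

-4 + 4*exp(1/2)

Let u = sin(2*t), so du = 2*cos(2*t) dt. When t = 0, u = 0; when t = pi/12, u = 1/2.
The integral becomes 4·∫ exp(u) du from 0 to 1/2, with antiderivative 4*exp(u).
Back in t: F(t) = 4*exp(sin(2*t)).
Then F(pi/12) - F(0) = (4*exp(1/2)) - (4) = -4 + 4*exp(1/2).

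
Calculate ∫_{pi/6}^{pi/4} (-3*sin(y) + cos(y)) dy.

An antiderivative is F(y) = sin(y) + 3*cos(y).
Then F(pi/4) - F(pi/6) = (2*sqrt(2)) - (1/2 + 3*sqrt(3)/2) = -3*sqrt(3)/2 - 1/2 + 2*sqrt(2).

-3*sqrt(3)/2 - 1/2 + 2*sqrt(2)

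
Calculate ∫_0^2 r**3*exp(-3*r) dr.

Integrate by parts 3 times (u = r^3, dv = exp(-3*r) dr).
An antiderivative is F(r) = (-9*r**3 - 9*r**2 - 6*r - 2)*exp(-3*r)/27.
Then F(2) - F(0) = (-122*exp(-6)/27) - (-2/27) = 2/27 - 122*exp(-6)/27.

2/27 - 122*exp(-6)/27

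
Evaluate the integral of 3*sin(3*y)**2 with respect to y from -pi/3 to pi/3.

pi

Use the identity sin^2(3*y) = (1 - cos(6*y))/2.
An antiderivative is F(y) = 3*y/2 - sin(6*y)/4.
Then F(pi/3) - F(-pi/3) = (pi/2) - (-pi/2) = pi.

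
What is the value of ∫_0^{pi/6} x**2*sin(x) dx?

Integrate by parts twice (u = x^2, dv = sin(x) dx).
An antiderivative is F(x) = -x**2*cos(x) + 2*x*sin(x) + 2*cos(x).
Then F(pi/6) - F(0) = (-sqrt(3)*pi**2/72 + pi/6 + sqrt(3)) - (2) = -2 - sqrt(3)*pi**2/72 + pi/6 + sqrt(3).

-2 - sqrt(3)*pi**2/72 + pi/6 + sqrt(3)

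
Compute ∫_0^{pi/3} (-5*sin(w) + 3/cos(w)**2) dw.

-5/2 + 3*sqrt(3)

An antiderivative is F(w) = 5*cos(w) + 3*tan(w).
Then F(pi/3) - F(0) = (5/2 + 3*sqrt(3)) - (5) = -5/2 + 3*sqrt(3).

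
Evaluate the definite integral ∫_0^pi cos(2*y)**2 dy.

Use the identity cos^2(2*y) = (1 + cos(4*y))/2.
An antiderivative is F(y) = y/2 + sin(4*y)/8.
Then F(pi) - F(0) = (pi/2) - (0) = pi/2.

pi/2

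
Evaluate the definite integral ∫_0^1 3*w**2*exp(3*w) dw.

Integrate by parts twice (u = w^2, dv = 3*exp(3*w) dw).
An antiderivative is F(w) = (9*w**2 - 6*w + 2)*exp(3*w)/9.
Then F(1) - F(0) = (5*exp(3)/9) - (2/9) = -2/9 + 5*exp(3)/9.

-2/9 + 5*exp(3)/9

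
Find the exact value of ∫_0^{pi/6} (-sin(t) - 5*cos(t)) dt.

An antiderivative is F(t) = -5*sin(t) + cos(t).
Then F(pi/6) - F(0) = (-5/2 + sqrt(3)/2) - (1) = -7/2 + sqrt(3)/2.

-7/2 + sqrt(3)/2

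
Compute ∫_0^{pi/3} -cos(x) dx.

-sqrt(3)/2

An antiderivative is F(x) = -sin(x).
Then F(pi/3) - F(0) = (-sqrt(3)/2) - (0) = -sqrt(3)/2.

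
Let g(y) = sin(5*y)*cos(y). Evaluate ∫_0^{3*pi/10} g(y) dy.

sqrt(5)/96 + 7/32

Use the identity sin(5*y)cos(y) = [sin(6*y) + sin(4*y)]/2.
An antiderivative is F(y) = -cos(4*y)/8 - cos(6*y)/12.
Then F(3*pi/10) - F(0) = (1/96 + sqrt(5)/96) - (-5/24) = sqrt(5)/96 + 7/32.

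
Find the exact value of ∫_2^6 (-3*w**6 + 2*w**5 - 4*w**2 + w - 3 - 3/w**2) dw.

By the power rule, an antiderivative is F(w) = -3*w**7/7 + w**6/3 - 4*w**3/3 + w**2/2 - 3*w + 3/w.
Then F(6) - F(2) = (-1465913/14) - (-1961/42) = -2197889/21.

-2197889/21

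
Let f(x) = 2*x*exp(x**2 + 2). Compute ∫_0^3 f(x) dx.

Let u = x**2 + 2, so du = 2*x dx. When x = 0, u = 2; when x = 3, u = 11.
The integral becomes ∫ exp(u) du from 2 to 11, with antiderivative exp(u).
Back in x: F(x) = exp(x**2 + 2).
Then F(3) - F(0) = (exp(11)) - (exp(2)) = -exp(2) + exp(11).

-exp(2) + exp(11)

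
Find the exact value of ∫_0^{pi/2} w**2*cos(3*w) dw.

2/27 - pi**2/12

Integrate by parts twice (u = w^2, dv = cos(3*w) dw).
An antiderivative is F(w) = w**2*sin(3*w)/3 + 2*w*cos(3*w)/9 - 2*sin(3*w)/27.
Then F(pi/2) - F(0) = (2/27 - pi**2/12) - (0) = 2/27 - pi**2/12.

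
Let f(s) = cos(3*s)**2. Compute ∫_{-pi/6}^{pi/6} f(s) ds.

Use the identity cos^2(3*s) = (1 + cos(6*s))/2.
An antiderivative is F(s) = s/2 + sin(6*s)/12.
Then F(pi/6) - F(-pi/6) = (pi/12) - (-pi/12) = pi/6.

pi/6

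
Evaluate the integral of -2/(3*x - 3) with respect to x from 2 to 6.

An antiderivative is F(x) = -2*log(3*x - 3)/3.
Then F(6) - F(2) = (-2*log(15)/3) - (-2*log(3)/3) = -2*log(5)/3.

-2*log(5)/3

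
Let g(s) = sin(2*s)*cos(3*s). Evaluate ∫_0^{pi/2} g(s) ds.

-2/5

Use the identity sin(2*s)cos(3*s) = [sin(5*s) + sin(-s)]/2.
An antiderivative is F(s) = cos(s)/2 - cos(5*s)/10.
Then F(pi/2) - F(0) = (0) - (2/5) = -2/5.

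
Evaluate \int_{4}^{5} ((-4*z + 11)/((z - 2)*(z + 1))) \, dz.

-4*log(3) - 6*log(2) + 5*log(5)

Factor the denominator: z**2 - z - 2 = (z + 1)(z - 2).
Partial fractions: (-4*z + 11)/((z - 2)*(z + 1)) = -5/(z + 1) + 1/(z - 2).
An antiderivative is F(z) = log(z - 2) - 5*log(z + 1).
Then F(5) - F(4) = (-4*log(3) - 5*log(2)) - (-5*log(5) + log(2)) = -4*log(3) - 6*log(2) + 5*log(5).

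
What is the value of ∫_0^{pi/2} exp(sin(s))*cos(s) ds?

-1 + E

Let u = sin(s), so du = cos(s) ds. When s = 0, u = 0; when s = pi/2, u = 1.
The integral becomes ∫ exp(u) du from 0 to 1, with antiderivative exp(u).
Back in s: F(s) = exp(sin(s)).
Then F(pi/2) - F(0) = (E) - (1) = -1 + E.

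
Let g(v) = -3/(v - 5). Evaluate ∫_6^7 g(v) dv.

-log(8)

An antiderivative is F(v) = -3*log(v - 5).
Then F(7) - F(6) = (-log(8)) - (0) = -log(8).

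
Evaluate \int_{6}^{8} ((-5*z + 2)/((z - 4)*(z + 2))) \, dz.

log(2/25)

Factor the denominator: z**2 - 2*z - 8 = (z + 2)(z - 4).
Partial fractions: (-5*z + 2)/((z - 4)*(z + 2)) = -2/(z + 2) - 3/(z - 4).
An antiderivative is F(z) = -3*log(z - 4) - 2*log(z + 2).
Then F(8) - F(6) = (-8*log(2) - 2*log(5)) - (-9*log(2)) = log(2/25).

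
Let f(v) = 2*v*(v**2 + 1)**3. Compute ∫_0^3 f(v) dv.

Let u = v**2 + 1, so du = 2*v dv. When v = 0, u = 1; when v = 3, u = 10.
The integral becomes ∫ u**3 du from 1 to 10, with antiderivative u**4/4.
Back in v: F(v) = (v**2 + 1)**4/4.
Then F(3) - F(0) = (2500) - (1/4) = 9999/4.

9999/4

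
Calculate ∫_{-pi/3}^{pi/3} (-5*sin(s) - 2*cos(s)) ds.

-2*sqrt(3)

An antiderivative is F(s) = -2*sin(s) + 5*cos(s).
Then F(pi/3) - F(-pi/3) = (5/2 - sqrt(3)) - (sqrt(3) + 5/2) = -2*sqrt(3).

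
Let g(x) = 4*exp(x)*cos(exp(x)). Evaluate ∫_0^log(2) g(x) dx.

-4*sin(1) + 4*sin(2)

Let u = exp(x), so du = exp(x) dx. When x = 0, u = 1; when x = log(2), u = 2.
The integral becomes 4·∫ cos(u) du from 1 to 2, with antiderivative 4*sin(u).
Back in x: F(x) = 4*sin(exp(x)).
Then F(log(2)) - F(0) = (4*sin(2)) - (4*sin(1)) = -4*sin(1) + 4*sin(2).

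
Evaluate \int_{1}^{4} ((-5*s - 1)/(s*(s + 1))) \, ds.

-4*log(5) + 2*log(2)

Factor the denominator: s**2 + s = (s + 1)s.
Partial fractions: (-5*s - 1)/(s*(s + 1)) = -4/(s + 1) - 1/s.
An antiderivative is F(s) = -log(s) - 4*log(s + 1).
Then F(4) - F(1) = (-4*log(5) - 2*log(2)) - (-log(16)) = -4*log(5) + 2*log(2).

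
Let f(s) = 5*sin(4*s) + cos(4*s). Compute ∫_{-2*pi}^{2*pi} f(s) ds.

An antiderivative is F(s) = sin(4*s)/4 - 5*cos(4*s)/4.
Then F(2*pi) - F(-2*pi) = (-5/4) - (-5/4) = 0.

0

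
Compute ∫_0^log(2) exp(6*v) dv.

21/2

Let u = exp(v), so du = exp(v) dv. When v = 0, u = 1; when v = log(2), u = 2.
The integral becomes ∫ u**5 du from 1 to 2, with antiderivative u**6/6.
Back in v: F(v) = exp(6*v)/6.
Then F(log(2)) - F(0) = (32/3) - (1/6) = 21/2.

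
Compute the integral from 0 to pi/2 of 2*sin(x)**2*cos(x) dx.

Let u = sin(x), so du = cos(x) dx. When x = 0, u = 0; when x = pi/2, u = 1.
The integral becomes 2·∫ u**2 du from 0 to 1, with antiderivative 2*u**3/3.
Back in x: F(x) = 2*sin(x)**3/3.
Then F(pi/2) - F(0) = (2/3) - (0) = 2/3.

2/3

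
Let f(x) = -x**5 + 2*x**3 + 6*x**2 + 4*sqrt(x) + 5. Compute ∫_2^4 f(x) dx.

-1226/3 - 16*sqrt(2)/3

By the power rule, an antiderivative is F(x) = -x**6/6 + x**4/2 + 8*x**(3/2)/3 + 2*x**3 + 5*x.
Then F(4) - F(2) = (-1156/3) - (16*sqrt(2)/3 + 70/3) = -1226/3 - 16*sqrt(2)/3.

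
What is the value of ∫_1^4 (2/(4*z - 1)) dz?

An antiderivative is F(z) = log(4*z - 1)/2.
Then F(4) - F(1) = (log(15)/2) - (log(3)/2) = log(5)/2.

log(5)/2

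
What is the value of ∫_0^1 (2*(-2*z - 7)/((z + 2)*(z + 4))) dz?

-3*log(3) - log(5) + 5*log(2)

Factor the denominator: z**2 + 6*z + 8 = (z + 4)(z + 2).
Partial fractions: 2*(-2*z - 7)/((z + 2)*(z + 4)) = -1/(z + 4) - 3/(z + 2).
An antiderivative is F(z) = -3*log(z + 2) - log(z + 4).
Then F(1) - F(0) = (-3*log(3) - log(5)) - (-log(32)) = -3*log(3) - log(5) + 5*log(2).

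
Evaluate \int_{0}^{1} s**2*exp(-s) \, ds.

Integrate by parts twice (u = s^2, dv = exp(-s) ds).
An antiderivative is F(s) = (-s**2 - 2*s - 2)*exp(-s).
Then F(1) - F(0) = (-5*exp(-1)) - (-2) = 2 - 5*exp(-1).

2 - 5*exp(-1)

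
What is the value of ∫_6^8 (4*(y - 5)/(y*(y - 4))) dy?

Factor the denominator: y**2 - 4*y = y(y - 4).
Partial fractions: 4*(y - 5)/(y*(y - 4)) = 5/y - 1/(y - 4).
An antiderivative is F(y) = 5*log(y) - log(y - 4).
Then F(8) - F(6) = (13*log(2)) - (4*log(2) + 5*log(3)) = -5*log(3) + 9*log(2).

-5*log(3) + 9*log(2)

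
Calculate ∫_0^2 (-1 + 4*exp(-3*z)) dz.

-2/3 - 4*exp(-6)/3

An antiderivative is F(z) = -z - 4*exp(-3*z)/3.
Then F(2) - F(0) = (-2 - 4*exp(-6)/3) - (-4/3) = -2/3 - 4*exp(-6)/3.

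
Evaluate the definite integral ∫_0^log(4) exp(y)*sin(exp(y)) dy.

Let u = exp(y), so du = exp(y) dy. When y = 0, u = 1; when y = log(4), u = 4.
The integral becomes ∫ sin(u) du from 1 to 4, with antiderivative -cos(u).
Back in y: F(y) = -cos(exp(y)).
Then F(log(4)) - F(0) = (-cos(4)) - (-cos(1)) = cos(1) - cos(4).

cos(1) - cos(4)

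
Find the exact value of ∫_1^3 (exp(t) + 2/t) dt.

-exp(1) + log(9) + exp(3)

An antiderivative is F(t) = exp(t) + 2*log(t).
Then F(3) - F(1) = (log(9) + exp(3)) - (exp(1)) = -exp(1) + log(9) + exp(3).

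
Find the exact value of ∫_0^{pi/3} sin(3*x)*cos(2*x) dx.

3/10

Use the identity sin(3*x)cos(2*x) = [sin(5*x) + sin(x)]/2.
An antiderivative is F(x) = -cos(x)/2 - cos(5*x)/10.
Then F(pi/3) - F(0) = (-3/10) - (-3/5) = 3/10.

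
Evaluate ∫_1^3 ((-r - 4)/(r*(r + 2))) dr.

log(5/27)

Factor the denominator: r**2 + 2*r = (r + 2)r.
Partial fractions: (-r - 4)/(r*(r + 2)) = 1/(r + 2) - 2/r.
An antiderivative is F(r) = -2*log(r) + log(r + 2).
Then F(3) - F(1) = (log(5/9)) - (log(3)) = log(5/27).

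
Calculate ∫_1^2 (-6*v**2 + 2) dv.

-12

By the power rule, an antiderivative is F(v) = -2*v**3 + 2*v.
Then F(2) - F(1) = (-12) - (0) = -12.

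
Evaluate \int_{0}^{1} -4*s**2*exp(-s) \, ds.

Integrate by parts twice (u = s^2, dv = -4*exp(-s) ds).
An antiderivative is F(s) = (4*s**2 + 8*s + 8)*exp(-s).
Then F(1) - F(0) = (20*exp(-1)) - (8) = -8 + 20*exp(-1).

-8 + 20*exp(-1)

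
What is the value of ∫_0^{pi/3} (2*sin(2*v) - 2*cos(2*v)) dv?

3/2 - sqrt(3)/2

An antiderivative is F(v) = -sin(2*v) - cos(2*v).
Then F(pi/3) - F(0) = (1/2 - sqrt(3)/2) - (-1) = 3/2 - sqrt(3)/2.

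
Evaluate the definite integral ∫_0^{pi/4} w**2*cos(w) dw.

sqrt(2)*(-32 + pi**2 + 8*pi)/32

Integrate by parts twice (u = w^2, dv = cos(w) dw).
An antiderivative is F(w) = w**2*sin(w) + 2*w*cos(w) - 2*sin(w).
Then F(pi/4) - F(0) = (sqrt(2)*(-32 + pi**2 + 8*pi)/32) - (0) = sqrt(2)*(-32 + pi**2 + 8*pi)/32.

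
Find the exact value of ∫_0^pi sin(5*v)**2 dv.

Use the identity sin^2(5*v) = (1 - cos(10*v))/2.
An antiderivative is F(v) = v/2 - sin(10*v)/20.
Then F(pi) - F(0) = (pi/2) - (0) = pi/2.

pi/2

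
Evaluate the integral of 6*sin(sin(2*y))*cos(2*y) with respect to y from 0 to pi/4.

3 - 3*cos(1)

Let u = sin(2*y), so du = 2*cos(2*y) dy. When y = 0, u = 0; when y = pi/4, u = 1.
The integral becomes 3·∫ sin(u) du from 0 to 1, with antiderivative -3*cos(u).
Back in y: F(y) = -3*cos(sin(2*y)).
Then F(pi/4) - F(0) = (-3*cos(1)) - (-3) = 3 - 3*cos(1).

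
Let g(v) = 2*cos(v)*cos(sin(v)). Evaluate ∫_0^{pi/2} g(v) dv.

Let u = sin(v), so du = cos(v) dv. When v = 0, u = 0; when v = pi/2, u = 1.
The integral becomes 2·∫ cos(u) du from 0 to 1, with antiderivative 2*sin(u).
Back in v: F(v) = 2*sin(sin(v)).
Then F(pi/2) - F(0) = (2*sin(1)) - (0) = 2*sin(1).

2*sin(1)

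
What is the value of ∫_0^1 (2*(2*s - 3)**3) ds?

-20

Let u = 2*s - 3, so du = 2 ds. When s = 0, u = -3; when s = 1, u = -1.
The integral becomes ∫ u**3 du from -3 to -1, with antiderivative u**4/4.
Back in s: F(s) = (2*s - 3)**4/4.
Then F(1) - F(0) = (1/4) - (81/4) = -20.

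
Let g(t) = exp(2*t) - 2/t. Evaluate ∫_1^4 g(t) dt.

-exp(2)/2 - log(16) + exp(8)/2

An antiderivative is F(t) = exp(2*t)/2 - 2*log(t).
Then F(4) - F(1) = (-log(16) + exp(8)/2) - (exp(2)/2) = -exp(2)/2 - log(16) + exp(8)/2.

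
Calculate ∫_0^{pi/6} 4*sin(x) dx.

An antiderivative is F(x) = -4*cos(x).
Then F(pi/6) - F(0) = (-2*sqrt(3)) - (-4) = 4 - 2*sqrt(3).

4 - 2*sqrt(3)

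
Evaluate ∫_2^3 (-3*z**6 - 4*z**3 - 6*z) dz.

By the power rule, an antiderivative is F(z) = -3*z**7/7 - z**4 - 3*z**2.
Then F(3) - F(2) = (-7317/7) - (-580/7) = -6737/7.

-6737/7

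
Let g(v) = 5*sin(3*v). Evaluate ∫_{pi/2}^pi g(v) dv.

An antiderivative is F(v) = -5*cos(3*v)/3.
Then F(pi) - F(pi/2) = (5/3) - (0) = 5/3.

5/3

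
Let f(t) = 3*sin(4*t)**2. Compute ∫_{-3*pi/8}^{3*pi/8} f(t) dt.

9*pi/8

Use the identity sin^2(4*t) = (1 - cos(8*t))/2.
An antiderivative is F(t) = 3*t/2 - 3*sin(8*t)/16.
Then F(3*pi/8) - F(-3*pi/8) = (9*pi/16) - (-9*pi/16) = 9*pi/8.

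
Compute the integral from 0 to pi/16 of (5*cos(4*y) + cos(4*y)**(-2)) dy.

An antiderivative is F(y) = 5*sin(4*y)/4 + tan(4*y)/4.
Then F(pi/16) - F(0) = (1/4 + 5*sqrt(2)/8) - (0) = 1/4 + 5*sqrt(2)/8.

1/4 + 5*sqrt(2)/8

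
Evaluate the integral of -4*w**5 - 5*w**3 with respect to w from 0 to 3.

-2349/4

By the power rule, an antiderivative is F(w) = -2*w**6/3 - 5*w**4/4.
Then F(3) - F(0) = (-2349/4) - (0) = -2349/4.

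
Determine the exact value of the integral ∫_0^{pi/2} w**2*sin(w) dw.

Integrate by parts twice (u = w^2, dv = sin(w) dw).
An antiderivative is F(w) = -w**2*cos(w) + 2*w*sin(w) + 2*cos(w).
Then F(pi/2) - F(0) = (pi) - (2) = -2 + pi.

-2 + pi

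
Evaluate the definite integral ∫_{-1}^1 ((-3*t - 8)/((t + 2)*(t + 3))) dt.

-log(18)

Factor the denominator: t**2 + 5*t + 6 = (t + 3)(t + 2).
Partial fractions: (-3*t - 8)/((t + 2)*(t + 3)) = -1/(t + 3) - 2/(t + 2).
An antiderivative is F(t) = -2*log(t + 2) - log(t + 3).
Then F(1) - F(-1) = (-log(36)) - (-log(2)) = -log(18).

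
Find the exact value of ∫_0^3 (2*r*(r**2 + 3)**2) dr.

Let u = r**2 + 3, so du = 2*r dr. When r = 0, u = 3; when r = 3, u = 12.
The integral becomes ∫ u**2 du from 3 to 12, with antiderivative u**3/3.
Back in r: F(r) = (r**2 + 3)**3/3.
Then F(3) - F(0) = (576) - (9) = 567.

567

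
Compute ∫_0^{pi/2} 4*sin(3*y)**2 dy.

Use the identity sin^2(3*y) = (1 - cos(6*y))/2.
An antiderivative is F(y) = 2*y - sin(6*y)/3.
Then F(pi/2) - F(0) = (pi) - (0) = pi.

pi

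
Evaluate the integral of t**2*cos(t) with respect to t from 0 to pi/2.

-2 + pi**2/4

Integrate by parts twice (u = t^2, dv = cos(t) dt).
An antiderivative is F(t) = t**2*sin(t) + 2*t*cos(t) - 2*sin(t).
Then F(pi/2) - F(0) = (-2 + pi**2/4) - (0) = -2 + pi**2/4.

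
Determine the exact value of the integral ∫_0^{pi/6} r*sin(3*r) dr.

Integrate by parts once (u = r, dv = sin(3*r) dr).
An antiderivative is F(r) = -r*cos(3*r)/3 + sin(3*r)/9.
Then F(pi/6) - F(0) = (1/9) - (0) = 1/9.

1/9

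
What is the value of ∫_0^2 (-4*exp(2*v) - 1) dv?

-2*exp(4)

An antiderivative is F(v) = -2*exp(2*v) - v.
Then F(2) - F(0) = (-2*exp(4) - 2) - (-2) = -2*exp(4).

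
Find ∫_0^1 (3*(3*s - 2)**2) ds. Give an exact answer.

3

Let u = 3*s - 2, so du = 3 ds. When s = 0, u = -2; when s = 1, u = 1.
The integral becomes ∫ u**2 du from -2 to 1, with antiderivative u**3/3.
Back in s: F(s) = (3*s - 2)**3/3.
Then F(1) - F(0) = (1/3) - (-8/3) = 3.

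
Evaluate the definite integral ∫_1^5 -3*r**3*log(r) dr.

Integrate by parts once (u = ln r, dv = -3*r**3 dr).
An antiderivative is F(r) = -3*r**4*(4*log(r) - 1)/16.
Then F(5) - F(1) = (1875/16 - 1875*log(5)/4) - (3/16) = 117 - 1875*log(5)/4.

117 - 1875*log(5)/4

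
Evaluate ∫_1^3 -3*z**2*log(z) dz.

Integrate by parts once (u = ln z, dv = -3*z**2 dz).
An antiderivative is F(z) = -z**3*(3*log(z) - 1)/3.
Then F(3) - F(1) = (9 - 27*log(3)) - (1/3) = 26/3 - 27*log(3).

26/3 - 27*log(3)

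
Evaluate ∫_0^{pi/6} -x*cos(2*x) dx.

-sqrt(3)*pi/24 + 1/8

Integrate by parts once (u = x, dv = -cos(2*x) dx).
An antiderivative is F(x) = -x*sin(2*x)/2 - cos(2*x)/4.
Then F(pi/6) - F(0) = (-sqrt(3)*pi/24 - 1/8) - (-1/4) = -sqrt(3)*pi/24 + 1/8.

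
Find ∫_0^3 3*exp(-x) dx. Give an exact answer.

An antiderivative is F(x) = -3*exp(-x).
Then F(3) - F(0) = (-3*exp(-3)) - (-3) = 3 - 3*exp(-3).

3 - 3*exp(-3)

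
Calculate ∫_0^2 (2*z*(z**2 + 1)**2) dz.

Let u = z**2 + 1, so du = 2*z dz. When z = 0, u = 1; when z = 2, u = 5.
The integral becomes ∫ u**2 du from 1 to 5, with antiderivative u**3/3.
Back in z: F(z) = (z**2 + 1)**3/3.
Then F(2) - F(0) = (125/3) - (1/3) = 124/3.

124/3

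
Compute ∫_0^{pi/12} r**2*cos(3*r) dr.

sqrt(2)*(-32 + pi**2 + 8*pi)/864

Integrate by parts twice (u = r^2, dv = cos(3*r) dr).
An antiderivative is F(r) = r**2*sin(3*r)/3 + 2*r*cos(3*r)/9 - 2*sin(3*r)/27.
Then F(pi/12) - F(0) = (sqrt(2)*(-32 + pi**2 + 8*pi)/864) - (0) = sqrt(2)*(-32 + pi**2 + 8*pi)/864.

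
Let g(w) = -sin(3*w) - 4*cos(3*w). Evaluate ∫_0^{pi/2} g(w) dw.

An antiderivative is F(w) = -4*sin(3*w)/3 + cos(3*w)/3.
Then F(pi/2) - F(0) = (4/3) - (1/3) = 1.

1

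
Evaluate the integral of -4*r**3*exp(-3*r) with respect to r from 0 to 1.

Integrate by parts 3 times (u = r^3, dv = -4*exp(-3*r) dr).
An antiderivative is F(r) = (36*r**3 + 36*r**2 + 24*r + 8)*exp(-3*r)/27.
Then F(1) - F(0) = (104*exp(-3)/27) - (8/27) = -8/27 + 104*exp(-3)/27.

-8/27 + 104*exp(-3)/27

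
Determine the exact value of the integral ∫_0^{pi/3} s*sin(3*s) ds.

Integrate by parts once (u = s, dv = sin(3*s) ds).
An antiderivative is F(s) = -s*cos(3*s)/3 + sin(3*s)/9.
Then F(pi/3) - F(0) = (pi/9) - (0) = pi/9.

pi/9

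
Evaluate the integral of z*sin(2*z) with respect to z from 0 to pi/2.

Integrate by parts once (u = z, dv = sin(2*z) dz).
An antiderivative is F(z) = -z*cos(2*z)/2 + sin(2*z)/4.
Then F(pi/2) - F(0) = (pi/4) - (0) = pi/4.

pi/4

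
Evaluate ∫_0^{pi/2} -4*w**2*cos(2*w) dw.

pi

Integrate by parts twice (u = w^2, dv = -4*cos(2*w) dw).
An antiderivative is F(w) = -2*w**2*sin(2*w) - 2*w*cos(2*w) + sin(2*w).
Then F(pi/2) - F(0) = (pi) - (0) = pi.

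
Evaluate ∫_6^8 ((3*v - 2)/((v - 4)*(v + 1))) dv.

log(36/7)

Factor the denominator: v**2 - 3*v - 4 = (v + 1)(v - 4).
Partial fractions: (3*v - 2)/((v - 4)*(v + 1)) = 1/(v + 1) + 2/(v - 4).
An antiderivative is F(v) = 2*log(v - 4) + log(v + 1).
Then F(8) - F(6) = (2*log(3) + 4*log(2)) - (log(28)) = log(36/7).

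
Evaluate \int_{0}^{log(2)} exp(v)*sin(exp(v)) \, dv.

Let u = exp(v), so du = exp(v) dv. When v = 0, u = 1; when v = log(2), u = 2.
The integral becomes ∫ sin(u) du from 1 to 2, with antiderivative -cos(u).
Back in v: F(v) = -cos(exp(v)).
Then F(log(2)) - F(0) = (-cos(2)) - (-cos(1)) = -cos(2) + cos(1).

-cos(2) + cos(1)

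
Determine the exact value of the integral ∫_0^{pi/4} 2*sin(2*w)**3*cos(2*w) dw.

Let u = sin(2*w), so du = 2*cos(2*w) dw. When w = 0, u = 0; when w = pi/4, u = 1.
The integral becomes ∫ u**3 du from 0 to 1, with antiderivative u**4/4.
Back in w: F(w) = sin(2*w)**4/4.
Then F(pi/4) - F(0) = (1/4) - (0) = 1/4.

1/4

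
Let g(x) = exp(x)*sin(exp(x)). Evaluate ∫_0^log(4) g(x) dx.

Let u = exp(x), so du = exp(x) dx. When x = 0, u = 1; when x = log(4), u = 4.
The integral becomes ∫ sin(u) du from 1 to 4, with antiderivative -cos(u).
Back in x: F(x) = -cos(exp(x)).
Then F(log(4)) - F(0) = (-cos(4)) - (-cos(1)) = cos(1) - cos(4).

cos(1) - cos(4)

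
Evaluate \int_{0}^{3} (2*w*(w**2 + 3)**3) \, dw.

Let u = w**2 + 3, so du = 2*w dw. When w = 0, u = 3; when w = 3, u = 12.
The integral becomes ∫ u**3 du from 3 to 12, with antiderivative u**4/4.
Back in w: F(w) = (w**2 + 3)**4/4.
Then F(3) - F(0) = (5184) - (81/4) = 20655/4.

20655/4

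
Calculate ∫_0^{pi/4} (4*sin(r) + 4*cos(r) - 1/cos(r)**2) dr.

3

An antiderivative is F(r) = 4*sin(r) - 4*cos(r) - tan(r).
Then F(pi/4) - F(0) = (-1) - (-4) = 3.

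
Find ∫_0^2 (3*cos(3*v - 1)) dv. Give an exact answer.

sin(5) + sin(1)

Let u = 3*v - 1, so du = 3 dv. When v = 0, u = -1; when v = 2, u = 5.
The integral becomes ∫ cos(u) du from -1 to 5, with antiderivative sin(u).
Back in v: F(v) = sin(3*v - 1).
Then F(2) - F(0) = (sin(5)) - (-sin(1)) = sin(5) + sin(1).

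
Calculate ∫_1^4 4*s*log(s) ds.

Integrate by parts once (u = ln s, dv = 4*s ds).
An antiderivative is F(s) = s**2*(2*log(s) - 1).
Then F(4) - F(1) = (-16 + 64*log(2)) - (-1) = -15 + 64*log(2).

-15 + 64*log(2)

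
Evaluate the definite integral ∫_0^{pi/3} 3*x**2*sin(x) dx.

-3 - pi**2/6 + sqrt(3)*pi

Integrate by parts twice (u = x^2, dv = 3*sin(x) dx).
An antiderivative is F(x) = -3*x**2*cos(x) + 6*x*sin(x) + 6*cos(x).
Then F(pi/3) - F(0) = (-pi**2/6 + 3 + sqrt(3)*pi) - (6) = -3 - pi**2/6 + sqrt(3)*pi.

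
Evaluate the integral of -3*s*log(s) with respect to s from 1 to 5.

Integrate by parts once (u = ln s, dv = -3*s ds).
An antiderivative is F(s) = -3*s**2*(2*log(s) - 1)/4.
Then F(5) - F(1) = (75/4 - 75*log(5)/2) - (3/4) = 18 - 75*log(5)/2.

18 - 75*log(5)/2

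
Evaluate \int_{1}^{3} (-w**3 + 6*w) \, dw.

4

By the power rule, an antiderivative is F(w) = -w**4/4 + 3*w**2.
Then F(3) - F(1) = (27/4) - (11/4) = 4.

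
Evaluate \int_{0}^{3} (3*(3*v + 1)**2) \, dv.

333

Let u = 3*v + 1, so du = 3 dv. When v = 0, u = 1; when v = 3, u = 10.
The integral becomes ∫ u**2 du from 1 to 10, with antiderivative u**3/3.
Back in v: F(v) = (3*v + 1)**3/3.
Then F(3) - F(0) = (1000/3) - (1/3) = 333.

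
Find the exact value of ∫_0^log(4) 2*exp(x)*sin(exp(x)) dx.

Let u = exp(x), so du = exp(x) dx. When x = 0, u = 1; when x = log(4), u = 4.
The integral becomes 2·∫ sin(u) du from 1 to 4, with antiderivative -2*cos(u).
Back in x: F(x) = -2*cos(exp(x)).
Then F(log(4)) - F(0) = (-2*cos(4)) - (-2*cos(1)) = 2*cos(1) - 2*cos(4).

2*cos(1) - 2*cos(4)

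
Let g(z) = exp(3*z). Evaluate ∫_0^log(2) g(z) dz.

Let u = exp(z), so du = exp(z) dz. When z = 0, u = 1; when z = log(2), u = 2.
The integral becomes ∫ u**2 du from 1 to 2, with antiderivative u**3/3.
Back in z: F(z) = exp(3*z)/3.
Then F(log(2)) - F(0) = (8/3) - (1/3) = 7/3.

7/3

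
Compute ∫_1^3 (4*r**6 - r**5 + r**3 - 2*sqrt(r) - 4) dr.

By the power rule, an antiderivative is F(r) = 4*r**7/7 - r**6/6 + r**4/4 - 4*r**(3/2)/3 - 4*r.
Then F(3) - F(1) = (31821/28 - 4*sqrt(3)) - (-131/28) = 7988/7 - 4*sqrt(3).

7988/7 - 4*sqrt(3)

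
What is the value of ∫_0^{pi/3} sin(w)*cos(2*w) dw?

Use the identity sin(w)cos(2*w) = [sin(3*w) + sin(-w)]/2.
An antiderivative is F(w) = cos(w)/2 - cos(3*w)/6.
Then F(pi/3) - F(0) = (5/12) - (1/3) = 1/12.

1/12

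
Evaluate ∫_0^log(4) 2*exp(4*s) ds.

255/2

Let u = exp(s), so du = exp(s) ds. When s = 0, u = 1; when s = log(4), u = 4.
The integral becomes 2·∫ u**3 du from 1 to 4, with antiderivative u**4/2.
Back in s: F(s) = exp(4*s)/2.
Then F(log(4)) - F(0) = (128) - (1/2) = 255/2.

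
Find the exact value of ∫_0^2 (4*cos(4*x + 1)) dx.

-sin(1) + sin(9)

Let u = 4*x + 1, so du = 4 dx. When x = 0, u = 1; when x = 2, u = 9.
The integral becomes ∫ cos(u) du from 1 to 9, with antiderivative sin(u).
Back in x: F(x) = sin(4*x + 1).
Then F(2) - F(0) = (sin(9)) - (sin(1)) = -sin(1) + sin(9).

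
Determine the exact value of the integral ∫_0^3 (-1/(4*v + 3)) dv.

-log(15)/4 + log(3)/4

An antiderivative is F(v) = -log(4*v + 3)/4.
Then F(3) - F(0) = (-log(15)/4) - (-log(3)/4) = -log(15)/4 + log(3)/4.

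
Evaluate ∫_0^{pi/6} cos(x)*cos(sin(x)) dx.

sin(1/2)

Let u = sin(x), so du = cos(x) dx. When x = 0, u = 0; when x = pi/6, u = 1/2.
The integral becomes ∫ cos(u) du from 0 to 1/2, with antiderivative sin(u).
Back in x: F(x) = sin(sin(x)).
Then F(pi/6) - F(0) = (sin(1/2)) - (0) = sin(1/2).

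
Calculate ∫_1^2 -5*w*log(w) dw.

15/4 - 10*log(2)

Integrate by parts once (u = ln w, dv = -5*w dw).
An antiderivative is F(w) = -5*w**2*(2*log(w) - 1)/4.
Then F(2) - F(1) = (5 - 10*log(2)) - (5/4) = 15/4 - 10*log(2).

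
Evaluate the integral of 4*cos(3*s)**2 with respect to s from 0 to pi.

Use the identity cos^2(3*s) = (1 + cos(6*s))/2.
An antiderivative is F(s) = 2*s + sin(6*s)/3.
Then F(pi) - F(0) = (2*pi) - (0) = 2*pi.

2*pi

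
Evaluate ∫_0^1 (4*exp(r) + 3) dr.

-1 + 4*E

An antiderivative is F(r) = 3*r + 4*exp(r).
Then F(1) - F(0) = (3 + 4*E) - (4) = -1 + 4*E.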